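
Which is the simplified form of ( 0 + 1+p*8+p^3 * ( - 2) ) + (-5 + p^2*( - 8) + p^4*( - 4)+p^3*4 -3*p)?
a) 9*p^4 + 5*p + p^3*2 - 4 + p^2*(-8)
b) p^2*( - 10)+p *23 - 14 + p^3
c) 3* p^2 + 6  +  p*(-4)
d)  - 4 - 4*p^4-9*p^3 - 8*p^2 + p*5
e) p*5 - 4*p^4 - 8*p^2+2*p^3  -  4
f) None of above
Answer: e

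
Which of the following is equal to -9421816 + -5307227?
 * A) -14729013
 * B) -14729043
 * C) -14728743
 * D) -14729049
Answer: B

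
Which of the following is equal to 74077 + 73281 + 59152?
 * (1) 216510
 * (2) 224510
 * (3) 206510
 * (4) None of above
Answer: 3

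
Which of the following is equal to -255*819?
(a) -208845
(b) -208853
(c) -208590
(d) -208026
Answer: a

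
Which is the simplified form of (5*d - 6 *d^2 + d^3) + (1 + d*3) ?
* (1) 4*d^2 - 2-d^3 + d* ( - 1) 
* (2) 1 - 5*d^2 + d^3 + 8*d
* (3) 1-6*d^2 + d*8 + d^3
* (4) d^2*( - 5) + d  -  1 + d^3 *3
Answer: 3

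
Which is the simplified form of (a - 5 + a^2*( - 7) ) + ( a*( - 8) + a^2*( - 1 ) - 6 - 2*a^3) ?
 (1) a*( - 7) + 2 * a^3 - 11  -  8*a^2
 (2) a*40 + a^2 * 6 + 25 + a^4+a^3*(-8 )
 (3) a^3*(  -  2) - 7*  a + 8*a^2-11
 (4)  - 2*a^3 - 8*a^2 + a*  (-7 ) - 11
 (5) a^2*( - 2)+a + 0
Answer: 4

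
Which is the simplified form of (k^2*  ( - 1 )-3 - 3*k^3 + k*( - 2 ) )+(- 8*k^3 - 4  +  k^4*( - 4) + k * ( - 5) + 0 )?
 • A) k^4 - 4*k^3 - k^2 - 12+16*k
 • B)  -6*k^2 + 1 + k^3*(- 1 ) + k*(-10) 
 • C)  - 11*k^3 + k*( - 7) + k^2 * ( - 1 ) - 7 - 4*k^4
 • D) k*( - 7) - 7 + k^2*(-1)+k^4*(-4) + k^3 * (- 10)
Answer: C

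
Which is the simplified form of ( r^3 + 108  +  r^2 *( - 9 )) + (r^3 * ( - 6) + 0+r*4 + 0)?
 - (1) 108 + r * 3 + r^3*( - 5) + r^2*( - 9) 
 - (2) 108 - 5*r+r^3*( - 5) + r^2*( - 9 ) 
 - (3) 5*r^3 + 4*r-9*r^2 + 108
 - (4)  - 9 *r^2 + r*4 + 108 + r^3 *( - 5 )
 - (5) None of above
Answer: 4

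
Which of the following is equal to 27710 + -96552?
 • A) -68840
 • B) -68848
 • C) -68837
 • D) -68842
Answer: D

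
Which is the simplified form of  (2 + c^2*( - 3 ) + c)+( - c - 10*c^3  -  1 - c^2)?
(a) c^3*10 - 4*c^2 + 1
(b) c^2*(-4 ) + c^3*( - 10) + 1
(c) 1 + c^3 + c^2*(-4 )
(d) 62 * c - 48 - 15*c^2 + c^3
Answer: b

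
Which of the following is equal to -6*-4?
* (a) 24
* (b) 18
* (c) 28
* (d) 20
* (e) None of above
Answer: a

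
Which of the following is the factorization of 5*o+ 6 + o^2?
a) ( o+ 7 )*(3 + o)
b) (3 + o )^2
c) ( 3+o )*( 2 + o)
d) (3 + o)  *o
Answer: c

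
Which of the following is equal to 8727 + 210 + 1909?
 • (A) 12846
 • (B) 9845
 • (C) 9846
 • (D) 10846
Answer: D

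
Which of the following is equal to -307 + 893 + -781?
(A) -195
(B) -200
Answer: A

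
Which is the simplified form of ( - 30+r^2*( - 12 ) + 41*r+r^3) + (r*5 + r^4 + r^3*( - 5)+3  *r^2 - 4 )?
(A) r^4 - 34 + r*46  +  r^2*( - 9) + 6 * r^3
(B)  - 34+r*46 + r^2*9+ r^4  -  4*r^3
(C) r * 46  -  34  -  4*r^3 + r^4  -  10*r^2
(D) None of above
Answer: D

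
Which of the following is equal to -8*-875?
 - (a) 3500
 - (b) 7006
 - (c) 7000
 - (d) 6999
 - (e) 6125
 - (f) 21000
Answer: c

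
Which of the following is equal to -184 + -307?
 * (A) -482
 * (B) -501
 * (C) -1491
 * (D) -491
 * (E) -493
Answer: D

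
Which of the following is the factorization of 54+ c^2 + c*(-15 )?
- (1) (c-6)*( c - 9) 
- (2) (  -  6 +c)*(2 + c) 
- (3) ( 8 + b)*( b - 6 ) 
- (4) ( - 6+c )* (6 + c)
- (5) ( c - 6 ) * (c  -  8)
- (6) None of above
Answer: 1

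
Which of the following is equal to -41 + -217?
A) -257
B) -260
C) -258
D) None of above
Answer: C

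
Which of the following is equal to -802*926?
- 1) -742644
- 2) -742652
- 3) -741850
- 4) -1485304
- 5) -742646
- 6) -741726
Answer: 2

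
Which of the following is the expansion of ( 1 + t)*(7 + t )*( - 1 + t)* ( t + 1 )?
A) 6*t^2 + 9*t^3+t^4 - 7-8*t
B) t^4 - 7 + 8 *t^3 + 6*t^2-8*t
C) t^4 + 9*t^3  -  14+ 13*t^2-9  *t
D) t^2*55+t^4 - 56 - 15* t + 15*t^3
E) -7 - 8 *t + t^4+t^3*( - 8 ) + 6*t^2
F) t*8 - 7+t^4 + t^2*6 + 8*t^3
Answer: B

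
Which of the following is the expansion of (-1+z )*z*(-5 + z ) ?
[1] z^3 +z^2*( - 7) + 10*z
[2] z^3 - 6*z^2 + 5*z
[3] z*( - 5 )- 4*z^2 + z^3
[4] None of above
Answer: 2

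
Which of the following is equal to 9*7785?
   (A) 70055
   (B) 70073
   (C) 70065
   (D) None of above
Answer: C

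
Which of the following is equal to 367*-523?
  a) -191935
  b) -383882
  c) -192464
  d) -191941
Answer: d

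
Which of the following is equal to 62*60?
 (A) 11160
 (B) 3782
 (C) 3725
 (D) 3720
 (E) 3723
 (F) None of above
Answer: D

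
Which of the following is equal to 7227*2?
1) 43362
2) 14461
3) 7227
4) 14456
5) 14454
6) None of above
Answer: 5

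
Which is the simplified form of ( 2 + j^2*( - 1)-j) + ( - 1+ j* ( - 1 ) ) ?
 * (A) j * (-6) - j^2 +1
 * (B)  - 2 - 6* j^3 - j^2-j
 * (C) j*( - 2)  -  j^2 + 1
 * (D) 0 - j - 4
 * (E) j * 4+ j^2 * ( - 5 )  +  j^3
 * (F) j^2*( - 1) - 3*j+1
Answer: C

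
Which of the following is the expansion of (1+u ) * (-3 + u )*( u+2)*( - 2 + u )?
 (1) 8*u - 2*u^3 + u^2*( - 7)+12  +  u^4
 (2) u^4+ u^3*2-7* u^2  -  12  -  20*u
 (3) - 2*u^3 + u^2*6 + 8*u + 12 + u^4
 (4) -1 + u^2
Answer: 1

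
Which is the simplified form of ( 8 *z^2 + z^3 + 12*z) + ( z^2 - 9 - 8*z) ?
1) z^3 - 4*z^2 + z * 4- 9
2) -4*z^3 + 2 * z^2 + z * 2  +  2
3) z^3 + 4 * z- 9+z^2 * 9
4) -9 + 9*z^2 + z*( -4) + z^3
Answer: 3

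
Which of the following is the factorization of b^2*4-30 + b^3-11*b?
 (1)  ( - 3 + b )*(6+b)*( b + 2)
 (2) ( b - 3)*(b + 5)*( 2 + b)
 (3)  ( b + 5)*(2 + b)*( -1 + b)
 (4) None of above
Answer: 2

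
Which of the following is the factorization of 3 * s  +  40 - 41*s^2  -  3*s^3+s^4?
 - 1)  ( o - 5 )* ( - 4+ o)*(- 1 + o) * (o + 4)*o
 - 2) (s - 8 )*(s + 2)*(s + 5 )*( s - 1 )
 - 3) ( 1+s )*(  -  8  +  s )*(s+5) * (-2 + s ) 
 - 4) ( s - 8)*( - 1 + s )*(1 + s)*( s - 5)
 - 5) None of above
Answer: 5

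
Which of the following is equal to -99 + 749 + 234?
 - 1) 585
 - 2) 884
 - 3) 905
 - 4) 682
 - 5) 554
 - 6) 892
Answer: 2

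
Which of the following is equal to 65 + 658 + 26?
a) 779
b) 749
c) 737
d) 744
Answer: b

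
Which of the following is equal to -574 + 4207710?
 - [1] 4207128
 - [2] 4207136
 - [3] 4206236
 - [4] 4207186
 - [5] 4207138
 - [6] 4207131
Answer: 2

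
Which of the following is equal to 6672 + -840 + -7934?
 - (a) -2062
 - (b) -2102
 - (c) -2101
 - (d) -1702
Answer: b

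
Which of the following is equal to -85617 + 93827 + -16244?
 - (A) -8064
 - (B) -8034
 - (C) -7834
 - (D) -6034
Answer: B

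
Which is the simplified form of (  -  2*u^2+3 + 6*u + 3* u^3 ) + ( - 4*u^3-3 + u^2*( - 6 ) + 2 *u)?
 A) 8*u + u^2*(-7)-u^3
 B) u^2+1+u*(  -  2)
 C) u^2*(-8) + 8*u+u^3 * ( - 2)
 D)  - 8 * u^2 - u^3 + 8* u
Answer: D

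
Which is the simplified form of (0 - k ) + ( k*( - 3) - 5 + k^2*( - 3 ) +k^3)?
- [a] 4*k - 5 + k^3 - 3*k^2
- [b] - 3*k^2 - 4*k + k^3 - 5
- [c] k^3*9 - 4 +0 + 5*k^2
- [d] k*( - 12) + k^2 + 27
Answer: b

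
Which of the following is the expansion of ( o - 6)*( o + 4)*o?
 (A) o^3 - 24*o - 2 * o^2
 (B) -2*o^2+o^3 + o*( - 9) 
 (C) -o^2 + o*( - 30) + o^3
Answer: A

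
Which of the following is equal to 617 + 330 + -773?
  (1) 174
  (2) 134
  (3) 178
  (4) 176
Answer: 1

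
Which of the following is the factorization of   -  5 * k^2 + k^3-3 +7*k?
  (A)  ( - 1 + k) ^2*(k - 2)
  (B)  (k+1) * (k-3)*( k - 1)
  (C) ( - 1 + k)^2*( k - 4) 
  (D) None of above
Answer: D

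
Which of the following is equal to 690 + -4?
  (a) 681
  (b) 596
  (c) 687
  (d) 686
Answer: d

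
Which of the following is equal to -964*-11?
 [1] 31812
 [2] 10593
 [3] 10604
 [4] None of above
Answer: 3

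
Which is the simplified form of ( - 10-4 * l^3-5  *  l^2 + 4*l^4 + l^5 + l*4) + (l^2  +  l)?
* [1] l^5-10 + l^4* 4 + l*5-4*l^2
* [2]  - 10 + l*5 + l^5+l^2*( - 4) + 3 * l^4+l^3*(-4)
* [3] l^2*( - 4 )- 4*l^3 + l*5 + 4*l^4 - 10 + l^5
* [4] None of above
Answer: 3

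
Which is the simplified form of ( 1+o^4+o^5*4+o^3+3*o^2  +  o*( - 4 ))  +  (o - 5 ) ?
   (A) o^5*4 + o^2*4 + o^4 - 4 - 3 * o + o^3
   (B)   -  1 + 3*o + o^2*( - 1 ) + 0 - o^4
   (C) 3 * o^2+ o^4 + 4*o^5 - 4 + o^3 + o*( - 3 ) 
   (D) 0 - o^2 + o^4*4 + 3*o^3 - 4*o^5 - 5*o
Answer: C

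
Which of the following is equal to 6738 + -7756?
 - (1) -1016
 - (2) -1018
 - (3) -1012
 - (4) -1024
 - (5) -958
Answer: 2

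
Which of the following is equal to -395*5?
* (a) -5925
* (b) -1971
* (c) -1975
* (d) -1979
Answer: c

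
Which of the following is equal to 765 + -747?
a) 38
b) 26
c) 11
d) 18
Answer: d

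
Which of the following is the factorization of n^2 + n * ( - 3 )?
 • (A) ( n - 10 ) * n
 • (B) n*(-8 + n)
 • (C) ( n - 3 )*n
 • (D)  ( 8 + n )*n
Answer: C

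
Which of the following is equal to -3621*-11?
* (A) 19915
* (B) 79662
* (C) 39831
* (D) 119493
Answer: C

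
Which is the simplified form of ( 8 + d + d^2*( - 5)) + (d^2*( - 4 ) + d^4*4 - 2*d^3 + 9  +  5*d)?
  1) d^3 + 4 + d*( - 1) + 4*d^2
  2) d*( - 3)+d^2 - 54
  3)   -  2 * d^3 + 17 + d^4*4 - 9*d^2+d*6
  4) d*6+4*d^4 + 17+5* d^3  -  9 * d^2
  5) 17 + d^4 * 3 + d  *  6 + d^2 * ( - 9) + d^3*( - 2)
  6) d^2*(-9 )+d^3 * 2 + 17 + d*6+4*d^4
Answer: 3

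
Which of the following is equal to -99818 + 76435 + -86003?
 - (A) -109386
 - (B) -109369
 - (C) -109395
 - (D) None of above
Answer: A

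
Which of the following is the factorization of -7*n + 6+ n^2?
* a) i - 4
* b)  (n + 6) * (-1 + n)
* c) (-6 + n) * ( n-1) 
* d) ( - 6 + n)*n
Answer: c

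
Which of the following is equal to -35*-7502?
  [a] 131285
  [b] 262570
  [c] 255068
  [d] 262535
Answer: b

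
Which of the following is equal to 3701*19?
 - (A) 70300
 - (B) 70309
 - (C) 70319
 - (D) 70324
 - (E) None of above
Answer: C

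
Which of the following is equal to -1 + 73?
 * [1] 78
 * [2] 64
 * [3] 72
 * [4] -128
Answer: 3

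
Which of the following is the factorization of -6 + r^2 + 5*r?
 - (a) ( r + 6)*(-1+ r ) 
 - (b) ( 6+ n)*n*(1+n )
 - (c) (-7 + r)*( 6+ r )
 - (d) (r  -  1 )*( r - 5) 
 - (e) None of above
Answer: a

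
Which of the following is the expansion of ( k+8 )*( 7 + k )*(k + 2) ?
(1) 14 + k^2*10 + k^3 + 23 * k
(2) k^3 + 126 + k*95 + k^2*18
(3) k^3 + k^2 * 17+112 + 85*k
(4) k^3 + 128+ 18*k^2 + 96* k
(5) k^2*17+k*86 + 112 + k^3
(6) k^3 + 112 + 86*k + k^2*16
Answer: 5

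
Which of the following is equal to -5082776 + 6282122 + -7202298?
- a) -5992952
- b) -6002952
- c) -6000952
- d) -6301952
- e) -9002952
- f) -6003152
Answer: b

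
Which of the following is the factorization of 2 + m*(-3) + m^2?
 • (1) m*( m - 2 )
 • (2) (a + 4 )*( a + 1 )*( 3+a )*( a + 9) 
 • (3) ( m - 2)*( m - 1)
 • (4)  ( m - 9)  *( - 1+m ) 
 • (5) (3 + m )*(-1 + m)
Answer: 3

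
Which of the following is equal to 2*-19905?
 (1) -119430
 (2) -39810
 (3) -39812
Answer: 2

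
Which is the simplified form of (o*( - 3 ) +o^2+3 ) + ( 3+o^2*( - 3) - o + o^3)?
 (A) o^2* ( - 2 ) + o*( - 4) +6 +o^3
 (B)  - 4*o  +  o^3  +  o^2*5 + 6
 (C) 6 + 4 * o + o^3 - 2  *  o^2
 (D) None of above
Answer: A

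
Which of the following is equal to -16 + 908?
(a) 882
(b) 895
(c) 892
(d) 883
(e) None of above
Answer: c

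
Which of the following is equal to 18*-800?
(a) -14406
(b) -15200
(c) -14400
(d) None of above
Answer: c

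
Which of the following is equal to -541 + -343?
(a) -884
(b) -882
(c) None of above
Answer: a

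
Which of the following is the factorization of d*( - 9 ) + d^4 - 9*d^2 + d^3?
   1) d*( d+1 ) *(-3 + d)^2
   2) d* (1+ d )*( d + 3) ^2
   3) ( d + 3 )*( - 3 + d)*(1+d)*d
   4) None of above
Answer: 3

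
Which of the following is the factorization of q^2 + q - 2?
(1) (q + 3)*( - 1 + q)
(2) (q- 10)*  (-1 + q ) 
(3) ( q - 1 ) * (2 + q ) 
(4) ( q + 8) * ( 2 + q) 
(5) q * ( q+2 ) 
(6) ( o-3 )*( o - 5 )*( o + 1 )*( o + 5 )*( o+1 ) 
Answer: 3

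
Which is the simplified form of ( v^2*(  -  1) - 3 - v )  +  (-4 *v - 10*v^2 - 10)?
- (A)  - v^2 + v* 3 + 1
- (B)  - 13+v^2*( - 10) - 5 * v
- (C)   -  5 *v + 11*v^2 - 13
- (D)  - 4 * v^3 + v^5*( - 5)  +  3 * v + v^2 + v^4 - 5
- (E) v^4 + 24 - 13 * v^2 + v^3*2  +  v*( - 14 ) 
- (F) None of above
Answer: F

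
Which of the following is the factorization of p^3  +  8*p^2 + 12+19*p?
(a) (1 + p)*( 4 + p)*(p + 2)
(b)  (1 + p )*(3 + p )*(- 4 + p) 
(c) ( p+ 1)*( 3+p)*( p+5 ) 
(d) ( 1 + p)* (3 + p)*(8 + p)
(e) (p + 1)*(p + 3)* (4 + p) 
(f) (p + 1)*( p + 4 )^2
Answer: e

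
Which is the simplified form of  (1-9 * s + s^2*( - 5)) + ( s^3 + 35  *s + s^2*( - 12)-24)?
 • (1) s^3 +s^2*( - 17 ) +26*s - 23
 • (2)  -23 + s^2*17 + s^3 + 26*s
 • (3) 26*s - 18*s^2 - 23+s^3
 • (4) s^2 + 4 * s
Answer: 1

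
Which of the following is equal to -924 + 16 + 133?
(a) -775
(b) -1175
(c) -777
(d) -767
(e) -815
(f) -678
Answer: a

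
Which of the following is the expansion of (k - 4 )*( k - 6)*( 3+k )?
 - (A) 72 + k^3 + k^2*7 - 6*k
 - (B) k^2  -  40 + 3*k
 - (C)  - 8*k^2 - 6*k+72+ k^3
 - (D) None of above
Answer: D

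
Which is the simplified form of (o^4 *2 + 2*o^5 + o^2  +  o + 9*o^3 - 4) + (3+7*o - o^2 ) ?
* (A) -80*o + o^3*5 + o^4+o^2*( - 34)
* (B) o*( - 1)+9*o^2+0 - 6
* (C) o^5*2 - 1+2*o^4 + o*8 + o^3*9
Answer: C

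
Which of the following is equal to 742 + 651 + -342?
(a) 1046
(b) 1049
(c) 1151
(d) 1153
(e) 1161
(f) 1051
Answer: f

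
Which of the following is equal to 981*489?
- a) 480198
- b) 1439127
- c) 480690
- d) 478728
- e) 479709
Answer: e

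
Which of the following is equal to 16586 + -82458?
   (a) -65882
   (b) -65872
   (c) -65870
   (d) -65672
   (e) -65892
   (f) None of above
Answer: b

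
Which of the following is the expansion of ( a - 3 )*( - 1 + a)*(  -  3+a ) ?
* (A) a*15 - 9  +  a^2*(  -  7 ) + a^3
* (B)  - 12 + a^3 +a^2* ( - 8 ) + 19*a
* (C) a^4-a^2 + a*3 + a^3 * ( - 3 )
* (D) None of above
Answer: A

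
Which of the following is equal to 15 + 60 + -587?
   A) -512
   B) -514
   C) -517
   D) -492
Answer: A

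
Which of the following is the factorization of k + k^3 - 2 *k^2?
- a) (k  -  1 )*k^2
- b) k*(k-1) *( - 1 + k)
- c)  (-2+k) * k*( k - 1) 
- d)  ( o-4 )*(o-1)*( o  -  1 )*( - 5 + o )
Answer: b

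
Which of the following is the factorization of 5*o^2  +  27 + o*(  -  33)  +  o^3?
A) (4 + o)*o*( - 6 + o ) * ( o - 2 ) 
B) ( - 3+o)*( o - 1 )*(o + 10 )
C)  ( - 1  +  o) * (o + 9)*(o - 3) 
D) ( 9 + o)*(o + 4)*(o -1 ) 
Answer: C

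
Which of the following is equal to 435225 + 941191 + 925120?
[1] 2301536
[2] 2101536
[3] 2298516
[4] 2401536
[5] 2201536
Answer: 1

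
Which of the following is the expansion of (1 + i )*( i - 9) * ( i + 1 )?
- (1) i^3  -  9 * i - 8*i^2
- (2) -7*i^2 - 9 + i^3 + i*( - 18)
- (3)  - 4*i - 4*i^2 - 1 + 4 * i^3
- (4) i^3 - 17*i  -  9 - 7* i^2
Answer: 4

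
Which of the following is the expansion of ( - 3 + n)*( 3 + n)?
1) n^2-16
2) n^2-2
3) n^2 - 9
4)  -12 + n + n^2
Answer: 3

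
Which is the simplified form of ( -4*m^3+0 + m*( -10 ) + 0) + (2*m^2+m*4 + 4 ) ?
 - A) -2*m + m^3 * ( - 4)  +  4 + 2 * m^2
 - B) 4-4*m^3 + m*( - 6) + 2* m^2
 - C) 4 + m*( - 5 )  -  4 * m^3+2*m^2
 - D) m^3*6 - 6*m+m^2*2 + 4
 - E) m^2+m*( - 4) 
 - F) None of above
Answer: B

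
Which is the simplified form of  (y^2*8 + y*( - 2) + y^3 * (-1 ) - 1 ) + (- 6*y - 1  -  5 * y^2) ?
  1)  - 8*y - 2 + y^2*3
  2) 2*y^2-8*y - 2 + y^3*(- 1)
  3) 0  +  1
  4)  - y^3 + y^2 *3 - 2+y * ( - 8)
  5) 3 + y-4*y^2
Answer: 4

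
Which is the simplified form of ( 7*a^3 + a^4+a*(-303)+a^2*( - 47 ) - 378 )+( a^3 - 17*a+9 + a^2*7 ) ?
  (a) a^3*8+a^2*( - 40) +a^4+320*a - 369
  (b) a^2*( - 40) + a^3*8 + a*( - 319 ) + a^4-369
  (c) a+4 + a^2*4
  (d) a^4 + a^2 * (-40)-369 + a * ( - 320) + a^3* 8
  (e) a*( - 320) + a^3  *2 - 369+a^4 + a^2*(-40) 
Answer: d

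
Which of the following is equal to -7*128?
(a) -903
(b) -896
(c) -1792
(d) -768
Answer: b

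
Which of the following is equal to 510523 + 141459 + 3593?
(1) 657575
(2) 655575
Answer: 2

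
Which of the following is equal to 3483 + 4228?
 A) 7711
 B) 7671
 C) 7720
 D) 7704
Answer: A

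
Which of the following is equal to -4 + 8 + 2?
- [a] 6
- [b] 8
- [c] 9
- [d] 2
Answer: a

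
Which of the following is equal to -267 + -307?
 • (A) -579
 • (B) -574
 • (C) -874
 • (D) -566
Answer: B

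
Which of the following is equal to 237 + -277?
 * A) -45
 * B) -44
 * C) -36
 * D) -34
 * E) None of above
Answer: E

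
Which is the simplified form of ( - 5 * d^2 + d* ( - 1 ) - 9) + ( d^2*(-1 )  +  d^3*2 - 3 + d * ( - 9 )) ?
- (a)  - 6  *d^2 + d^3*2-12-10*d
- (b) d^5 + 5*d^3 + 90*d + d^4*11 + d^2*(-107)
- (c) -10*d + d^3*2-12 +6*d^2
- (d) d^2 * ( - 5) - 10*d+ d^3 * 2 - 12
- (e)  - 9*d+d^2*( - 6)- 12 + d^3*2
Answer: a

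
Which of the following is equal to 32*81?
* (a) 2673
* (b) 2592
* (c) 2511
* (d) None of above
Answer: b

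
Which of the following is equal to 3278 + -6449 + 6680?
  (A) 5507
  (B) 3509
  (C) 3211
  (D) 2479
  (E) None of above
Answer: B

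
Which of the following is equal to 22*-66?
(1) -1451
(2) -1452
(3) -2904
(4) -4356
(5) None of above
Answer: 2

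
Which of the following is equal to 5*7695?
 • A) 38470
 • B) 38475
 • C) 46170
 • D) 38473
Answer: B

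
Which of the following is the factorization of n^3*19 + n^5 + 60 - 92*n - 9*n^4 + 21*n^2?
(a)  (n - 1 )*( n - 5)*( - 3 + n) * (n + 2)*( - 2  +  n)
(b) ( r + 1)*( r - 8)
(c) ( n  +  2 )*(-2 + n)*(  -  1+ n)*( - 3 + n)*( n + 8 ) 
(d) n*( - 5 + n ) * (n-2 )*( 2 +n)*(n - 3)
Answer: a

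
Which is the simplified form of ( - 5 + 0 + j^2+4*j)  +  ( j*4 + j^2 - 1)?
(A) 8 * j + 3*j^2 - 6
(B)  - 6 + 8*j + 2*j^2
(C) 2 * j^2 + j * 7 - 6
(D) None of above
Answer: B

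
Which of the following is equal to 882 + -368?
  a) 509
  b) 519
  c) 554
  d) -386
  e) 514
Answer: e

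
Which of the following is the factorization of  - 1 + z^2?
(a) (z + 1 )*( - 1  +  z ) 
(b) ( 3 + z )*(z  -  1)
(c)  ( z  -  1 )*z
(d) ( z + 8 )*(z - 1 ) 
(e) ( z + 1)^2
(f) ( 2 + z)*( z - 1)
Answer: a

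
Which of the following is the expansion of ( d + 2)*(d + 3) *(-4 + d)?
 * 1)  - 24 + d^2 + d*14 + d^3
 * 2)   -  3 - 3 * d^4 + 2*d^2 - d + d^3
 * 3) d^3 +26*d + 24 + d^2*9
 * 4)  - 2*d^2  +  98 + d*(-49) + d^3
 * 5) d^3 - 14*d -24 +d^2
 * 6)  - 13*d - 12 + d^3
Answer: 5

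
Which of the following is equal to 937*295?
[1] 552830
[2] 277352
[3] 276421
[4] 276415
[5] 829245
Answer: 4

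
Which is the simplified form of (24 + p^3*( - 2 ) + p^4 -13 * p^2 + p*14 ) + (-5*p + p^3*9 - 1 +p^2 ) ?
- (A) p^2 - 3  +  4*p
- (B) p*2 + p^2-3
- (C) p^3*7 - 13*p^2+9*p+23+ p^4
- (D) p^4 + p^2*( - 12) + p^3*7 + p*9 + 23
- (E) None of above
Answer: D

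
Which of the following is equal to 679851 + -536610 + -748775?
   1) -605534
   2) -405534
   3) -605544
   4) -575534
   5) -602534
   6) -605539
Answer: 1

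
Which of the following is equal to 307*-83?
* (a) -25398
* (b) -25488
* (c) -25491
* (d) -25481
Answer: d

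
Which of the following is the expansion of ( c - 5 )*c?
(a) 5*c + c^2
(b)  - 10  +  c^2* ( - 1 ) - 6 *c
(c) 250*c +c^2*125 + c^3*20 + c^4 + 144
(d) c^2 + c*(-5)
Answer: d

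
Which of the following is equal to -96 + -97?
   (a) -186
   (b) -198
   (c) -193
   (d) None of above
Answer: c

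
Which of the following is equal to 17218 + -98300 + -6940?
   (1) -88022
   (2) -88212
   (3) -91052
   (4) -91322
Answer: 1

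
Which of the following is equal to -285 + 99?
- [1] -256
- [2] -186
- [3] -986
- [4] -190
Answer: 2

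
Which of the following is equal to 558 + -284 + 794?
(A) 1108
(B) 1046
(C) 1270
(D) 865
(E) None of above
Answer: E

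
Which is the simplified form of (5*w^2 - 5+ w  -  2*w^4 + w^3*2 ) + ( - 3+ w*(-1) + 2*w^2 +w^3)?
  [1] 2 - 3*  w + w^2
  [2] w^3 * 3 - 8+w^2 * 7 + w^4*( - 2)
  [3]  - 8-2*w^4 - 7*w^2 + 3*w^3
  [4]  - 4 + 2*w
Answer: 2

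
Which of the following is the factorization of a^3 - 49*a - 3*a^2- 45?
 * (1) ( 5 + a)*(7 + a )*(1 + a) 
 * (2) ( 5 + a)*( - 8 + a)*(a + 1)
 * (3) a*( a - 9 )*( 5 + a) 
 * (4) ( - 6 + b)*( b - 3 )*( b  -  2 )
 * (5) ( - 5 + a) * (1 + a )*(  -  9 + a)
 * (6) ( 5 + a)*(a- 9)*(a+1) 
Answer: 6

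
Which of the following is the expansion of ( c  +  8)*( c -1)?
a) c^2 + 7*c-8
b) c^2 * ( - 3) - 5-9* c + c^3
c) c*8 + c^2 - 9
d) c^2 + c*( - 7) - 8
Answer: a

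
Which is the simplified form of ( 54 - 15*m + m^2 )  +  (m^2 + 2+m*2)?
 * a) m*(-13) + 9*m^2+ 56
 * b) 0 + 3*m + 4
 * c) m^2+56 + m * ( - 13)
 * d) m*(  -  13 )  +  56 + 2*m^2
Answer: d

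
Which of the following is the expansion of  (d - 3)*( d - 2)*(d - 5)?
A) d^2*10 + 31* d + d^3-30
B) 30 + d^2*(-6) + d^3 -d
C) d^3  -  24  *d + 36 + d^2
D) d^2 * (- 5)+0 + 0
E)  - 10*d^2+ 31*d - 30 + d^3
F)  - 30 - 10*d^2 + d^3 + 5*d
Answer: E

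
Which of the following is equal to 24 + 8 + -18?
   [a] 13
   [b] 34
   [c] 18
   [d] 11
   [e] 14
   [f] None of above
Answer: e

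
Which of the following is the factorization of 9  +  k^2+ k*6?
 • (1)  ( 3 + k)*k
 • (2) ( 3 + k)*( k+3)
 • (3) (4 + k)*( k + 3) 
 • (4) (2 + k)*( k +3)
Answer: 2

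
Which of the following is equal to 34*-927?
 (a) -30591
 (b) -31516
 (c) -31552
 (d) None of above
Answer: d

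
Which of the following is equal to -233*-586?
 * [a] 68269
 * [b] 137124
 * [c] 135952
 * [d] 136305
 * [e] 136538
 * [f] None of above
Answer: e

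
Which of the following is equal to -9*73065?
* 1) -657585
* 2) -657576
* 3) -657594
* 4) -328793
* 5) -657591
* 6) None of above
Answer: 1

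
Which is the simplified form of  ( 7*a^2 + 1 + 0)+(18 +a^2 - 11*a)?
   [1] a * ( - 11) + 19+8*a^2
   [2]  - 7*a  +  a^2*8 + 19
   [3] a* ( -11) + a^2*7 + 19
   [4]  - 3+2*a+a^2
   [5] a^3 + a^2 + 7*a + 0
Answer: 1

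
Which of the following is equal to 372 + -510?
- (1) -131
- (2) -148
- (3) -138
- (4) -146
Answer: 3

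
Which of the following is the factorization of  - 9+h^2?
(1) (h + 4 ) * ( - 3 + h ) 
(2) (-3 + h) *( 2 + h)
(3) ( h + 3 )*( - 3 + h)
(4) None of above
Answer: 3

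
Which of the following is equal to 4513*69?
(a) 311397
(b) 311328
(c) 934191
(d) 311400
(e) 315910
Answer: a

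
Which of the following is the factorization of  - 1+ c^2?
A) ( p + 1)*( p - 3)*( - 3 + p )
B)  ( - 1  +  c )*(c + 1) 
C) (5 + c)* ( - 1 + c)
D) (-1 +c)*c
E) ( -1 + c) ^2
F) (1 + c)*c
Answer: B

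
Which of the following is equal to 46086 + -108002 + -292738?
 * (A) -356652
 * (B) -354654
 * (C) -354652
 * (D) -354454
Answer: B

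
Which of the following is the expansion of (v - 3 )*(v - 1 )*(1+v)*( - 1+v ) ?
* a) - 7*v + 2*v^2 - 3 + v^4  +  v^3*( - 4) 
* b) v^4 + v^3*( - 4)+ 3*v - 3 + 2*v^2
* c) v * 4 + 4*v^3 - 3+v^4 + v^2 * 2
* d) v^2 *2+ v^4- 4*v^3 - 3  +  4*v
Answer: d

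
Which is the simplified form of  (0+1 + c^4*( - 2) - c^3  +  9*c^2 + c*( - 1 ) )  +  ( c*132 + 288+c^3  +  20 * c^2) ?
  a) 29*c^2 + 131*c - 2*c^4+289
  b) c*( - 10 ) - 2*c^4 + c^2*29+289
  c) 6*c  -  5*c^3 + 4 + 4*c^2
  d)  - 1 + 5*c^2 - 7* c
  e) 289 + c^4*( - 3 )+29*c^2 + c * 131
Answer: a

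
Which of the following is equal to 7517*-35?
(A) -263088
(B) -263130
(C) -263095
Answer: C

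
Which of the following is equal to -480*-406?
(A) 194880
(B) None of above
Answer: A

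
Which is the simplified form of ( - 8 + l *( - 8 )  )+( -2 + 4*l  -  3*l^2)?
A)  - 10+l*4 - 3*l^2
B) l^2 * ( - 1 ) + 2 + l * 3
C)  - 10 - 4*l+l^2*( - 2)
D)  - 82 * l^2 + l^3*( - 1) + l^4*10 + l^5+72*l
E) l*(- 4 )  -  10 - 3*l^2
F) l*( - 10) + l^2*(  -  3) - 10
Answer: E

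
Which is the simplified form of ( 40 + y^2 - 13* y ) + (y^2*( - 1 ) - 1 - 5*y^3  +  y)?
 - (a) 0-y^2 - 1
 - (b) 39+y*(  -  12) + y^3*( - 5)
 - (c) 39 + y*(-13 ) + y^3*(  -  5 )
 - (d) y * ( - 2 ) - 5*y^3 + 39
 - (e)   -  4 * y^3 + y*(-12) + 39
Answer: b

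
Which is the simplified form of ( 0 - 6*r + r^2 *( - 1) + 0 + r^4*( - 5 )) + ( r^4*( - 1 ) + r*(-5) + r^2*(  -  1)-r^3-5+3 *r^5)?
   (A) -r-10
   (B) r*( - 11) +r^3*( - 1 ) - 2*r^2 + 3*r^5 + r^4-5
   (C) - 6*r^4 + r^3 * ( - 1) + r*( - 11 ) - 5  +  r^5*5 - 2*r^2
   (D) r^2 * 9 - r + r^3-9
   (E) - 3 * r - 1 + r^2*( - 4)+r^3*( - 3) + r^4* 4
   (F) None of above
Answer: F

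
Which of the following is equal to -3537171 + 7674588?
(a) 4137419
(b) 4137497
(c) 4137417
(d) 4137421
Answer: c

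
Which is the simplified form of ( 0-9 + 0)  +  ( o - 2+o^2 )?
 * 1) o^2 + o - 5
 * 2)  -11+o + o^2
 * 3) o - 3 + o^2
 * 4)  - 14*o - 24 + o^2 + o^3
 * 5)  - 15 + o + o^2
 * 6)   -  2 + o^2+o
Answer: 2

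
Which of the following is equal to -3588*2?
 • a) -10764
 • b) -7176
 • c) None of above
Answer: b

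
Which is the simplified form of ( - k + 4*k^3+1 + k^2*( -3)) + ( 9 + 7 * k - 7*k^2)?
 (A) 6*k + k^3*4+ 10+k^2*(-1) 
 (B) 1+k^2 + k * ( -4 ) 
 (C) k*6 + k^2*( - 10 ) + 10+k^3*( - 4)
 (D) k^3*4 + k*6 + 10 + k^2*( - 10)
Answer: D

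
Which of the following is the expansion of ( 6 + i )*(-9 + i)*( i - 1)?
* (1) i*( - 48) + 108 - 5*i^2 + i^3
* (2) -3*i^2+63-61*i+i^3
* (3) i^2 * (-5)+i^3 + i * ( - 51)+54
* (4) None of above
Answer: 4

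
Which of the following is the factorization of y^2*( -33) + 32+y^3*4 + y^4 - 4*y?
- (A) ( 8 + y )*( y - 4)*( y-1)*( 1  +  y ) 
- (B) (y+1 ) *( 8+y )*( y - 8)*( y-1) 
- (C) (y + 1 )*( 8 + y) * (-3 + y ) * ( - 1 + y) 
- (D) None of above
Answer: A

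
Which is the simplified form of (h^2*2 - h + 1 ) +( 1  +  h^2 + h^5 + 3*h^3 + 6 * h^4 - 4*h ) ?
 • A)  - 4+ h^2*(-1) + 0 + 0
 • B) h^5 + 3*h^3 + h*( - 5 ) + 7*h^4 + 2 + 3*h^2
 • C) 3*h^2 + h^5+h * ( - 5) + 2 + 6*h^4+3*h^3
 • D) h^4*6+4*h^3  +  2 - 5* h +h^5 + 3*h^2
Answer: C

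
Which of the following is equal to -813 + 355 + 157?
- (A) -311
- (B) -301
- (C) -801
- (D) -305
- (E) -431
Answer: B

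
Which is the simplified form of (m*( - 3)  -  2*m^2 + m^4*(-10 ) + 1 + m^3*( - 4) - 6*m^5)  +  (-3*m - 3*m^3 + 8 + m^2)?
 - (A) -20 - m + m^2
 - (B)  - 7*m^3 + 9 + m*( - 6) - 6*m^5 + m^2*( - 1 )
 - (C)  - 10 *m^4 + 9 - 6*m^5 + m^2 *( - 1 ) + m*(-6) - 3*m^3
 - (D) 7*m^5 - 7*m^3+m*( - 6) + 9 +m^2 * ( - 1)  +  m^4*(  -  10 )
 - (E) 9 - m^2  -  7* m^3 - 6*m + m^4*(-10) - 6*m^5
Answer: E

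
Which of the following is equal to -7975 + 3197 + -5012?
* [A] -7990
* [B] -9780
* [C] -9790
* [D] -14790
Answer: C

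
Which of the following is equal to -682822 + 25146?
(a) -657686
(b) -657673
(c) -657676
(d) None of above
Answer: c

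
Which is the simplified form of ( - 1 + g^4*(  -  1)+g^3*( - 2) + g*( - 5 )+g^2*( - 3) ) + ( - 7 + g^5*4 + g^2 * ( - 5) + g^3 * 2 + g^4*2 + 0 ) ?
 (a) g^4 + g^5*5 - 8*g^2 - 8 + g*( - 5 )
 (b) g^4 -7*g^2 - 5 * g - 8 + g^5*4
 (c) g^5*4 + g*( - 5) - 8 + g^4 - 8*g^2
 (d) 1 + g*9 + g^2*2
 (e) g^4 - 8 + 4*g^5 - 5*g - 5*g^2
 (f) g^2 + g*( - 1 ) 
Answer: c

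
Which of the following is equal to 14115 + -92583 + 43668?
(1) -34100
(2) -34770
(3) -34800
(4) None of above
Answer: 3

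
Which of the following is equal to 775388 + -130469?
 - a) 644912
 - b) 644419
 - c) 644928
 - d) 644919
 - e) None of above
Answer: d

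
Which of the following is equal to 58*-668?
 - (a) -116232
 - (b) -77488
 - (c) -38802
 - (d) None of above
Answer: d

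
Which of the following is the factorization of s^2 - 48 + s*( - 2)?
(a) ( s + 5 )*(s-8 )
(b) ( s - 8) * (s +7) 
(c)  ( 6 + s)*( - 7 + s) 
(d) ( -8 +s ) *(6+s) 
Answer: d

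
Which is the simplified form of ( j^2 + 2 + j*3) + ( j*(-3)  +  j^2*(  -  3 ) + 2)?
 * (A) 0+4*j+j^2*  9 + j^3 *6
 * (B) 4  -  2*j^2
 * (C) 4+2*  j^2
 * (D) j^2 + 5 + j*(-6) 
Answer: B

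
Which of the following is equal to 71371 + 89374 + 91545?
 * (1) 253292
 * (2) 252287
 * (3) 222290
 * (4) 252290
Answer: 4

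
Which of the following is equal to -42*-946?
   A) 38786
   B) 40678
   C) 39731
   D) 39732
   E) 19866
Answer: D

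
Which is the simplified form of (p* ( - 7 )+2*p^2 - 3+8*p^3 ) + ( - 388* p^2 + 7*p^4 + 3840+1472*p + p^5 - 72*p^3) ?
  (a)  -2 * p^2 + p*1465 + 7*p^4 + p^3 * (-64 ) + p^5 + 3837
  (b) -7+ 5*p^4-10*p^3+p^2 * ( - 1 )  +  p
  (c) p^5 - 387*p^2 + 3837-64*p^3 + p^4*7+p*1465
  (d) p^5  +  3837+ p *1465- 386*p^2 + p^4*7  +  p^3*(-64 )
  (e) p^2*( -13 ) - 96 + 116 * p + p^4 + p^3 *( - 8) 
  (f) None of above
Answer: d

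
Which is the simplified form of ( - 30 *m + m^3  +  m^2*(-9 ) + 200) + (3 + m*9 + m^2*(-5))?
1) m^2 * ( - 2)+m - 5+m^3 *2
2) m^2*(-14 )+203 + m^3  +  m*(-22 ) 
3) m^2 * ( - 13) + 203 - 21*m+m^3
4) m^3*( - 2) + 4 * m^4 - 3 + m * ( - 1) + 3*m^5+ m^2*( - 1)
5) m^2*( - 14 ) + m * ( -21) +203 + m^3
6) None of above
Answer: 5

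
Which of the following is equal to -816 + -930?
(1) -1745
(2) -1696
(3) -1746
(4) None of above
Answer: 3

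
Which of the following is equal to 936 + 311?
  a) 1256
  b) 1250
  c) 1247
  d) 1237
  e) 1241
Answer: c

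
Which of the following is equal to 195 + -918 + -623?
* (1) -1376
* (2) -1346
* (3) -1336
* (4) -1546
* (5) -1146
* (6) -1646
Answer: 2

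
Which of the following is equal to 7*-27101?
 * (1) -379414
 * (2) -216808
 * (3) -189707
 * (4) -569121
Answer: 3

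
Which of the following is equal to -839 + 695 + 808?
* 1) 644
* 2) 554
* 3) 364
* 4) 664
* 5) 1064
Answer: 4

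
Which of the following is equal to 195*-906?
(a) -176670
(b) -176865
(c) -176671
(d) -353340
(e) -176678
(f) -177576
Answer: a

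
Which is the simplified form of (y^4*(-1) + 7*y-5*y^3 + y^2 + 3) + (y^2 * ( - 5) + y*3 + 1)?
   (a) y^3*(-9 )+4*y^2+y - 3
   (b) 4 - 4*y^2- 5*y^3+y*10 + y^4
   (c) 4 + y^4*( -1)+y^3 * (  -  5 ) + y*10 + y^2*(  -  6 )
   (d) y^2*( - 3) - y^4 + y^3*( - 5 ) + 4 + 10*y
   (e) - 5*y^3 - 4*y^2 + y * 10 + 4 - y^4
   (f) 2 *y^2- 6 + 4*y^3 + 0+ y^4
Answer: e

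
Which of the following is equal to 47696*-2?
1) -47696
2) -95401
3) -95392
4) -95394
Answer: 3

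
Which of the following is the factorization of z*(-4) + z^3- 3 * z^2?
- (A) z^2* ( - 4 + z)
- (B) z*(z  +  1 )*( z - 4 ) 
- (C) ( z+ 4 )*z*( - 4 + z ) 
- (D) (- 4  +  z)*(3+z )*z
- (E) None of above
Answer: B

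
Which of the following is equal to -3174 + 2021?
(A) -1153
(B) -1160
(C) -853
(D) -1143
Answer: A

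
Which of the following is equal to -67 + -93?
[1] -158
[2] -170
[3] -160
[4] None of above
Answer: 3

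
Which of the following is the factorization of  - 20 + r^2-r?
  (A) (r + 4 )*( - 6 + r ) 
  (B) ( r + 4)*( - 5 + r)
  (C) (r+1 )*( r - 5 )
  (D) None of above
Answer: B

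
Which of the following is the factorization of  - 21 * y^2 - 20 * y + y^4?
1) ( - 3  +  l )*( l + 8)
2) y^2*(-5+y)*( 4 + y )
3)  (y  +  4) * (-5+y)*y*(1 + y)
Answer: 3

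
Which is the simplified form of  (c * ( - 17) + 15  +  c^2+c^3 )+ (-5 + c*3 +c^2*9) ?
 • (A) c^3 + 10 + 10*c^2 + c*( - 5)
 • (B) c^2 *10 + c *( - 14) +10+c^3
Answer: B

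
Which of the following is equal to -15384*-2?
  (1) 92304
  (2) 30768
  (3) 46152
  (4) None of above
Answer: 2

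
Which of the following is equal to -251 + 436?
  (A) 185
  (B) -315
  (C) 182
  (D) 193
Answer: A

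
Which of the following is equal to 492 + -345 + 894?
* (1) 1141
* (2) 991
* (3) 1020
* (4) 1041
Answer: 4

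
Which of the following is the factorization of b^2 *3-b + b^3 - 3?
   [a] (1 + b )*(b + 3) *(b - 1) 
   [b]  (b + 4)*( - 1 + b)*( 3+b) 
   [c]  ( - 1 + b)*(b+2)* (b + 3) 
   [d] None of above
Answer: a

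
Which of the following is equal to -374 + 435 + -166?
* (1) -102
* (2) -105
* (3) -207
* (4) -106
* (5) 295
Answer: 2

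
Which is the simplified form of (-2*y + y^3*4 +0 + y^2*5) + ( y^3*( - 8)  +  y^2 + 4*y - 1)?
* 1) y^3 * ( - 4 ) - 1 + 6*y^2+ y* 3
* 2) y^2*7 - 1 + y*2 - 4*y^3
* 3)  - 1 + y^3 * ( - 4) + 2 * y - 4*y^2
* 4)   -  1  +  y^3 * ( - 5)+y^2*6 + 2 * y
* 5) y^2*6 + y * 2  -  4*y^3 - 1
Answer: 5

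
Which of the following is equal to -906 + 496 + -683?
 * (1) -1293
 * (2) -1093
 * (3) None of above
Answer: 2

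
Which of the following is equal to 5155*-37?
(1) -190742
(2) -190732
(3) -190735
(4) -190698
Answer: 3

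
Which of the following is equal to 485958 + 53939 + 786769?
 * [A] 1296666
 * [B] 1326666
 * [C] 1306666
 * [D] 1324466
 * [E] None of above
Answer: B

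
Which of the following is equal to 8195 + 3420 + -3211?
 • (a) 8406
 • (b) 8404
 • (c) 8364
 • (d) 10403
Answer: b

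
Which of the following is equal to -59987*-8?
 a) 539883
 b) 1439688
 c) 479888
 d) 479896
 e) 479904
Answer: d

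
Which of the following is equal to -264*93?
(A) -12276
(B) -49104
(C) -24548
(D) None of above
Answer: D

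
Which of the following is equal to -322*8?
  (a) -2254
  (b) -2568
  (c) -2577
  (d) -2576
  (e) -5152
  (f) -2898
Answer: d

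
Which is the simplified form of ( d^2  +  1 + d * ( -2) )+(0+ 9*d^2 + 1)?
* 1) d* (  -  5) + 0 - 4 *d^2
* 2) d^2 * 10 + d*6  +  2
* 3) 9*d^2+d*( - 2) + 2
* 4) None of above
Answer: 4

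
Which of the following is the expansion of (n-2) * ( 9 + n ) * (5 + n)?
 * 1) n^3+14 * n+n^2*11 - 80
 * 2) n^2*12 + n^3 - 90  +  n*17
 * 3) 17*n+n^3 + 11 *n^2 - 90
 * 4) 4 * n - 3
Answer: 2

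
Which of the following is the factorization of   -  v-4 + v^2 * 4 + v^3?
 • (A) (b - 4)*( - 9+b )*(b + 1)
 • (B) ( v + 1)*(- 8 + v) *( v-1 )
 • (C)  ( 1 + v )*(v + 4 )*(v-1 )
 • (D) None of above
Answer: C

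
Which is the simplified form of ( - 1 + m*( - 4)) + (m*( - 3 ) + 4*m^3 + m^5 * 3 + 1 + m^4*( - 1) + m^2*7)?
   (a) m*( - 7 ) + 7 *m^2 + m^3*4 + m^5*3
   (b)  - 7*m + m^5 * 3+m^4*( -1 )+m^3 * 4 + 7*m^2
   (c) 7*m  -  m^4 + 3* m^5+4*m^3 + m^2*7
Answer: b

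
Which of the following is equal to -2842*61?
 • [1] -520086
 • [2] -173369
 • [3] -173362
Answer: 3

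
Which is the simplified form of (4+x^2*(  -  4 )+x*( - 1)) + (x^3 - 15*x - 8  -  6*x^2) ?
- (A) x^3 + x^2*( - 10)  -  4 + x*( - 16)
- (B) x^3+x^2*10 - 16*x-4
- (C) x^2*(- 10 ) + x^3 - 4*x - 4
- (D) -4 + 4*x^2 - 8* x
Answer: A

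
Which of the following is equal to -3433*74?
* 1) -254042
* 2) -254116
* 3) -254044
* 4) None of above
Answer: 1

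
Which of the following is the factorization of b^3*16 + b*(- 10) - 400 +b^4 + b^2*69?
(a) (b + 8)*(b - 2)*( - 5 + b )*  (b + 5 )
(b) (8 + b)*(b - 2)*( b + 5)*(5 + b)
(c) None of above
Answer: b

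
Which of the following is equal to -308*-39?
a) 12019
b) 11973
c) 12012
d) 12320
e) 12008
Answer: c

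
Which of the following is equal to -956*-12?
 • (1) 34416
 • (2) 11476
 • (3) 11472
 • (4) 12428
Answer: 3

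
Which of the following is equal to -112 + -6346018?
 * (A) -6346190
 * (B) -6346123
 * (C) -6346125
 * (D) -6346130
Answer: D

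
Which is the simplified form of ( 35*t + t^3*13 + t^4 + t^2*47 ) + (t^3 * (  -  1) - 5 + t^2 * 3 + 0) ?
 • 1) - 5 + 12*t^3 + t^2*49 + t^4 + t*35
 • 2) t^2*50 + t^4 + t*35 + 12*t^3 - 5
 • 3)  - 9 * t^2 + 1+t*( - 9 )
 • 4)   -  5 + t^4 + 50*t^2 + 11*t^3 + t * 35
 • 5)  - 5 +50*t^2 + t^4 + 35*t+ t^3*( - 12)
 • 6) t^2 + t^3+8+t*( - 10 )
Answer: 2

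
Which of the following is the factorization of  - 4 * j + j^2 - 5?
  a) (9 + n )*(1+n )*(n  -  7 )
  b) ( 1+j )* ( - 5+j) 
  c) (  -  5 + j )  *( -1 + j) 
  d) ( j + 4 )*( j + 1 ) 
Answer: b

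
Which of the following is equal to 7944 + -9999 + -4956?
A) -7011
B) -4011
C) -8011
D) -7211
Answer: A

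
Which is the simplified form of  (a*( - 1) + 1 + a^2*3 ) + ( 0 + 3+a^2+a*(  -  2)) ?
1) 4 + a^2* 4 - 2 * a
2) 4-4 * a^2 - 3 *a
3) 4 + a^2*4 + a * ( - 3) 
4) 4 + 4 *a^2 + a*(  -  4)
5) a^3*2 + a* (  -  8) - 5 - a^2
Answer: 3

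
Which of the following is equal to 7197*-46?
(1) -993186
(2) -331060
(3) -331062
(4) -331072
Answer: 3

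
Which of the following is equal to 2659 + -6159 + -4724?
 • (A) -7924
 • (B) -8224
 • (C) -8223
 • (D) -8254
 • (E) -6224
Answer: B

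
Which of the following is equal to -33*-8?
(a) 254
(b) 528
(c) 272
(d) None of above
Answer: d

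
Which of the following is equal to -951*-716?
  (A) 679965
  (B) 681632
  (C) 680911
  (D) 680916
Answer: D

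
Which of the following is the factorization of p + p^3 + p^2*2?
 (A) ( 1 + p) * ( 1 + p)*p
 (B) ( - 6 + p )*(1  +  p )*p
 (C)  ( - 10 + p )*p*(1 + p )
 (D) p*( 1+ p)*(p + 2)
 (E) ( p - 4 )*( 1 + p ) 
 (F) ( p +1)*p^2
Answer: A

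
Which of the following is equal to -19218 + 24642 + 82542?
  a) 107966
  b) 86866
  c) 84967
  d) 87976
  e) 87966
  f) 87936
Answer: e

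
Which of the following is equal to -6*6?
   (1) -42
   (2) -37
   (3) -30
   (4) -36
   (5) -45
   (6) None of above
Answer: 4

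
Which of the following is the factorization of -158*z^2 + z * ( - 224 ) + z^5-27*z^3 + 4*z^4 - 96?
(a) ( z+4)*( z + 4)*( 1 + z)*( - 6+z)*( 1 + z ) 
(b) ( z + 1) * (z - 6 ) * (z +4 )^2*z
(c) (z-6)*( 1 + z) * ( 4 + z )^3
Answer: a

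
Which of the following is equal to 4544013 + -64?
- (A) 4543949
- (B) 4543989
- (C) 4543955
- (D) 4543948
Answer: A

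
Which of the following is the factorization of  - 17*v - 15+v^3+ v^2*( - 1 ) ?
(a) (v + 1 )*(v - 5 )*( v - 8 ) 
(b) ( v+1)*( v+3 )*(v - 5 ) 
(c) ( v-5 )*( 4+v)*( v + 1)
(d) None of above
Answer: b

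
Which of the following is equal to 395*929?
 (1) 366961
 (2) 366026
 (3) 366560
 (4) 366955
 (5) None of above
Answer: 4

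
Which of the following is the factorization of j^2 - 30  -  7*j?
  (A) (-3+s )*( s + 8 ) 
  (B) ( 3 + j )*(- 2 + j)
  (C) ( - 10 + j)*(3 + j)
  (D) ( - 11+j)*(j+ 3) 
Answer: C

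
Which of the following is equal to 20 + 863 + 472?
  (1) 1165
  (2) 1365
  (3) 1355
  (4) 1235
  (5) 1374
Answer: 3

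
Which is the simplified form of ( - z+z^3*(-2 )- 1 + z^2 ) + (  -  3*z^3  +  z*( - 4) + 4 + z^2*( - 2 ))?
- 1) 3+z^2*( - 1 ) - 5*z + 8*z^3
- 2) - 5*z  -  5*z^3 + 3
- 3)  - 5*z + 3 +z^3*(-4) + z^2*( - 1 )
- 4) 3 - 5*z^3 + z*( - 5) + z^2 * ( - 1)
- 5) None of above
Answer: 4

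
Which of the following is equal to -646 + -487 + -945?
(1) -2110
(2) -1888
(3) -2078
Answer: 3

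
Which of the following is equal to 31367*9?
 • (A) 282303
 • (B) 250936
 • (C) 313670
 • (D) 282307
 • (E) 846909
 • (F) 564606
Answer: A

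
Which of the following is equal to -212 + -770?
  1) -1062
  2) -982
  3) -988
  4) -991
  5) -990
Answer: 2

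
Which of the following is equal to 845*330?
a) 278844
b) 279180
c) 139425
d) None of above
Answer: d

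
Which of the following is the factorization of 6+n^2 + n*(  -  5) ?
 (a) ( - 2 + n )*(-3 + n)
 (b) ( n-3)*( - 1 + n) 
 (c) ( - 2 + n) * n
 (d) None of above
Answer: a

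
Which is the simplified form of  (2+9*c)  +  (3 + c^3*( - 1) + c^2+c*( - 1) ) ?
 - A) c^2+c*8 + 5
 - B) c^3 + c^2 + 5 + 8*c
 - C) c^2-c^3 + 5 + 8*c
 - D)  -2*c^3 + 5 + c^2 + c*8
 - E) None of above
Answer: C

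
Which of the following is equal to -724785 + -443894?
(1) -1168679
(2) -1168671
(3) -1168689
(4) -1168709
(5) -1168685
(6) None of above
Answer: 1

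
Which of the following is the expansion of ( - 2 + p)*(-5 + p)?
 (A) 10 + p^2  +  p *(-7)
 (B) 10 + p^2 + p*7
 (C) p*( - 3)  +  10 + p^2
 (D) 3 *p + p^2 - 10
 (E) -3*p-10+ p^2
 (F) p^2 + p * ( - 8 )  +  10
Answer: A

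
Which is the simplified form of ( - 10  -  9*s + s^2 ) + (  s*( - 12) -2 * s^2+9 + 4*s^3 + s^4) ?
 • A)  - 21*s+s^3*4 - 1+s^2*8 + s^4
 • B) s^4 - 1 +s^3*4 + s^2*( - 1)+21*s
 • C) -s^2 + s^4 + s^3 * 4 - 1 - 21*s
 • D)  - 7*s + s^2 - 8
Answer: C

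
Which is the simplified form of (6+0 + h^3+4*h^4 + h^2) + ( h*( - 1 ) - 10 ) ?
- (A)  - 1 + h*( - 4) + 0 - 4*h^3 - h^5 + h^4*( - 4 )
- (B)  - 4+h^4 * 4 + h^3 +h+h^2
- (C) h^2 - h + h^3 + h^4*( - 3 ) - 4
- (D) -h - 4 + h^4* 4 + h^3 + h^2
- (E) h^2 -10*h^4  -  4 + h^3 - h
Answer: D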